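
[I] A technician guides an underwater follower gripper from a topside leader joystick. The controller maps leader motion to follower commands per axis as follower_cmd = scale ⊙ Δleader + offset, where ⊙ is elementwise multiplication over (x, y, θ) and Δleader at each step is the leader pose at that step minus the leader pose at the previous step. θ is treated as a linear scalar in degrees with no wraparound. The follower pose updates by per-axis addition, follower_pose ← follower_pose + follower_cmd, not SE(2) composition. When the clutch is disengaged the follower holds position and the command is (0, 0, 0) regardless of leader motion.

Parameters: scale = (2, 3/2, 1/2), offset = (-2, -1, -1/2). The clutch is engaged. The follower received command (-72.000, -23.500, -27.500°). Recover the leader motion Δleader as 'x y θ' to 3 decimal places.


axis x: (-72.000 − -2) / (2) = -35.000
axis y: (-23.500 − -1) / (3/2) = -15.000
axis θ: (-27.500 − -1/2) / (1/2) = -54.000

-35.000 -15.000 -54.000


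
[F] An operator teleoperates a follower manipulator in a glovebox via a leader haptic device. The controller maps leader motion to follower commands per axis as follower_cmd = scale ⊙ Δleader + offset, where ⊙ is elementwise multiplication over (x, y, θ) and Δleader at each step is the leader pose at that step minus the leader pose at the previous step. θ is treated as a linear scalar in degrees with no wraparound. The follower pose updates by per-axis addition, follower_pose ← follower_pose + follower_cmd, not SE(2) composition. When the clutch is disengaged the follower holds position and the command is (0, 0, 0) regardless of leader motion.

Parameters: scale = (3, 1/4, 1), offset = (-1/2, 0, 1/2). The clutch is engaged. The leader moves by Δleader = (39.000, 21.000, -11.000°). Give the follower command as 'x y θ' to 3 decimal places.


116.500 5.250 -10.500

axis x: 3·39.000 + -1/2 = 116.500
axis y: 1/4·21.000 + 0 = 5.250
axis θ: 1·-11.000 + 1/2 = -10.500


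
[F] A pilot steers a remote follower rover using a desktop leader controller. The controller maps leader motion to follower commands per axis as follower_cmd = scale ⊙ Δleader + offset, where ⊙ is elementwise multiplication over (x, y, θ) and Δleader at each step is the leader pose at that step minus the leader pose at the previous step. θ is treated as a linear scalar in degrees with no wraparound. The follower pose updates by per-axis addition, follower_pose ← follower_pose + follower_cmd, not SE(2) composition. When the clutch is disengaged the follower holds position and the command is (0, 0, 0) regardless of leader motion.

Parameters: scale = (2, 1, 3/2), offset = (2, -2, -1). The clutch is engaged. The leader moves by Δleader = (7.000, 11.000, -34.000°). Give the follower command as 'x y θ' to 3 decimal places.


axis x: 2·7.000 + 2 = 16.000
axis y: 1·11.000 + -2 = 9.000
axis θ: 3/2·-34.000 + -1 = -52.000

16.000 9.000 -52.000


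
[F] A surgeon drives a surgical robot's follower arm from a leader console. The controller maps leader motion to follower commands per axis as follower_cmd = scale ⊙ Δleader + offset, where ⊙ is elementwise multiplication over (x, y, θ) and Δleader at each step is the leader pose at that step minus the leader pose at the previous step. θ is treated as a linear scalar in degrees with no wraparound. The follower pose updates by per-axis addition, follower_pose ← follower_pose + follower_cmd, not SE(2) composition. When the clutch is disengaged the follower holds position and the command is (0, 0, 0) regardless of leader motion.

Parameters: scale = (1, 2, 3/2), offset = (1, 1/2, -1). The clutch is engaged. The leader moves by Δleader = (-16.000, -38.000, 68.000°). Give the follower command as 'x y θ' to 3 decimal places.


-15.000 -75.500 101.000

axis x: 1·-16.000 + 1 = -15.000
axis y: 2·-38.000 + 1/2 = -75.500
axis θ: 3/2·68.000 + -1 = 101.000


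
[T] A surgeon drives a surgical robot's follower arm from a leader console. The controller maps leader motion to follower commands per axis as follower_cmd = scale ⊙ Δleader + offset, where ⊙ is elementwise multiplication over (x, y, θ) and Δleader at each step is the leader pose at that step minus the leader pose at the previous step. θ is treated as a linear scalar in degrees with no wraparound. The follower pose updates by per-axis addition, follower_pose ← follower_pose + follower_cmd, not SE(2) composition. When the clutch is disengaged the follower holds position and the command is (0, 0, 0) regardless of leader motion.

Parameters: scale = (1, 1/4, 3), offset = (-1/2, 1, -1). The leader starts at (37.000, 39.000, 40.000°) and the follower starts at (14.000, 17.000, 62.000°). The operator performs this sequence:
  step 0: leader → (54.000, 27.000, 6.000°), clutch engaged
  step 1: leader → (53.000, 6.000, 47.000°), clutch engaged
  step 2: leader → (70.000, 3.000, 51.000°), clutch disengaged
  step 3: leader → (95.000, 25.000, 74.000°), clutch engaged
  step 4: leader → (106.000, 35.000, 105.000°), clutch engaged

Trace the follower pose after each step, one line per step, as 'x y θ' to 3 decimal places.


30.500 15.000 -41.000
29.000 10.750 81.000
29.000 10.750 81.000
53.500 17.250 149.000
64.000 20.750 241.000

step 0: Δleader=(17.000, -12.000, -34.000°), engaged; cmd=(16.500, -2.000, -103.000°) → follower=(30.500, 15.000, -41.000°)
step 1: Δleader=(-1.000, -21.000, 41.000°), engaged; cmd=(-1.500, -4.250, 122.000°) → follower=(29.000, 10.750, 81.000°)
step 2: Δleader=(17.000, -3.000, 4.000°), disengaged; cmd=(0,0,0) → follower holds at (29.000, 10.750, 81.000°)
step 3: Δleader=(25.000, 22.000, 23.000°), engaged; cmd=(24.500, 6.500, 68.000°) → follower=(53.500, 17.250, 149.000°)
step 4: Δleader=(11.000, 10.000, 31.000°), engaged; cmd=(10.500, 3.500, 92.000°) → follower=(64.000, 20.750, 241.000°)


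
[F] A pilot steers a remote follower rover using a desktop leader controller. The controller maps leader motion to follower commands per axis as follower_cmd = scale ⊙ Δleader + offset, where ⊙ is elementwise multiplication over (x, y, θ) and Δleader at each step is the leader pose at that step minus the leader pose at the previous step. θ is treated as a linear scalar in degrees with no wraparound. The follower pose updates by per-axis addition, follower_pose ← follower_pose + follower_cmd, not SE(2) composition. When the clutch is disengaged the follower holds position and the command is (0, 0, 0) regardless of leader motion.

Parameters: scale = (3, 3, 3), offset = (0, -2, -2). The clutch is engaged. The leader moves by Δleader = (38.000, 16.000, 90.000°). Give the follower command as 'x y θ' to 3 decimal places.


114.000 46.000 268.000

axis x: 3·38.000 + 0 = 114.000
axis y: 3·16.000 + -2 = 46.000
axis θ: 3·90.000 + -2 = 268.000


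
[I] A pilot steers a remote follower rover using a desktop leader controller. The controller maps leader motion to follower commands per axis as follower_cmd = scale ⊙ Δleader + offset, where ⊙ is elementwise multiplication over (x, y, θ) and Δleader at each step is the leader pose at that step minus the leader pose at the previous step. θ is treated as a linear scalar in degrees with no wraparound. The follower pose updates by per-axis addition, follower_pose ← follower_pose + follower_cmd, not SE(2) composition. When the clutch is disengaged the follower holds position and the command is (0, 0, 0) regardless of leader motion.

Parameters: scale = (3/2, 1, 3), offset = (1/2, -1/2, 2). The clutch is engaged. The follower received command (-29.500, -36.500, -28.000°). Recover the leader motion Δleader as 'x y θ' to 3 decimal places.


-20.000 -36.000 -10.000

axis x: (-29.500 − 1/2) / (3/2) = -20.000
axis y: (-36.500 − -1/2) / (1) = -36.000
axis θ: (-28.000 − 2) / (3) = -10.000


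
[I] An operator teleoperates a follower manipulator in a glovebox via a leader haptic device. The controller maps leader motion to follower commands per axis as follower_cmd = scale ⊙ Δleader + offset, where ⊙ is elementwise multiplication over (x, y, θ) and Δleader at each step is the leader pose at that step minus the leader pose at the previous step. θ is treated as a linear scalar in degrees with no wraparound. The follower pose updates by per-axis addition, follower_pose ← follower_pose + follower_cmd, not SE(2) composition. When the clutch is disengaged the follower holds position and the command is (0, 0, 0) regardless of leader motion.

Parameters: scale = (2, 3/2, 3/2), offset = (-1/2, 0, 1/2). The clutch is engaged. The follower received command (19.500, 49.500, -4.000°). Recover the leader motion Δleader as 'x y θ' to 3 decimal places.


10.000 33.000 -3.000

axis x: (19.500 − -1/2) / (2) = 10.000
axis y: (49.500 − 0) / (3/2) = 33.000
axis θ: (-4.000 − 1/2) / (3/2) = -3.000


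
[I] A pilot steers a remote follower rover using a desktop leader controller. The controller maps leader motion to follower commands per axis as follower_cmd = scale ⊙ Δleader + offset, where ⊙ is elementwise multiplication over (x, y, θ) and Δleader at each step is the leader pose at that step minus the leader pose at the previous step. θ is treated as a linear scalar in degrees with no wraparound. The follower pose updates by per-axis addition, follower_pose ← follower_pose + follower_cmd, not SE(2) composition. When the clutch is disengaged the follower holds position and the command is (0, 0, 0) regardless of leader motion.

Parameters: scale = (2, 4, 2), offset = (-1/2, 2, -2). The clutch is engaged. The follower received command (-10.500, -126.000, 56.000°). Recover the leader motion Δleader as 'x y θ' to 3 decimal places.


-5.000 -32.000 29.000

axis x: (-10.500 − -1/2) / (2) = -5.000
axis y: (-126.000 − 2) / (4) = -32.000
axis θ: (56.000 − -2) / (2) = 29.000


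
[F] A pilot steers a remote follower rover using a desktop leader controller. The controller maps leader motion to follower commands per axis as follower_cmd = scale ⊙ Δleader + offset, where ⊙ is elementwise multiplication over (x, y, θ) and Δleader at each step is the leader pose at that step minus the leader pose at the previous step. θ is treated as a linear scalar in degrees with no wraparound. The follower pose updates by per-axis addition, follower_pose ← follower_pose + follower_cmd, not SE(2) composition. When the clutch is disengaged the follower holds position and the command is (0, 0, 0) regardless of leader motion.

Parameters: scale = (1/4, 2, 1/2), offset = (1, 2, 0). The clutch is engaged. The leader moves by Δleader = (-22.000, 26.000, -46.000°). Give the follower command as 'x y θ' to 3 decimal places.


axis x: 1/4·-22.000 + 1 = -4.500
axis y: 2·26.000 + 2 = 54.000
axis θ: 1/2·-46.000 + 0 = -23.000

-4.500 54.000 -23.000


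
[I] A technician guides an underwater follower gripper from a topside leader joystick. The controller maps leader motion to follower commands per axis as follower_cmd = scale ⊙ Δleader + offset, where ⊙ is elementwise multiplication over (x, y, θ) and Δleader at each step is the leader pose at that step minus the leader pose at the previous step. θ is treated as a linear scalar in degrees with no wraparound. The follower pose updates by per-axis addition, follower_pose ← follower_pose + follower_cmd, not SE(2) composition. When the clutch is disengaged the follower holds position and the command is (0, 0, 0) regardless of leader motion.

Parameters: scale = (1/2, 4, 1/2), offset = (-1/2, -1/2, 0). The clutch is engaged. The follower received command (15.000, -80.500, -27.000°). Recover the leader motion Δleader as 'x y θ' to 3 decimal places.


31.000 -20.000 -54.000

axis x: (15.000 − -1/2) / (1/2) = 31.000
axis y: (-80.500 − -1/2) / (4) = -20.000
axis θ: (-27.000 − 0) / (1/2) = -54.000


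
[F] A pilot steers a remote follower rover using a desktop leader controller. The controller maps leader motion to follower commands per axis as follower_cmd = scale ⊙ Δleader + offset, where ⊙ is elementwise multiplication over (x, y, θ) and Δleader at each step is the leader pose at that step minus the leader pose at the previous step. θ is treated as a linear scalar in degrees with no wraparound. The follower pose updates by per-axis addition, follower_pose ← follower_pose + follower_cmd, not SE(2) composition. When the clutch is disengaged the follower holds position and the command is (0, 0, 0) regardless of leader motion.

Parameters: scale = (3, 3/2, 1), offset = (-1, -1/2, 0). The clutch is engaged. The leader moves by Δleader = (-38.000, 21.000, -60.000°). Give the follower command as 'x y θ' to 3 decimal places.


-115.000 31.000 -60.000

axis x: 3·-38.000 + -1 = -115.000
axis y: 3/2·21.000 + -1/2 = 31.000
axis θ: 1·-60.000 + 0 = -60.000


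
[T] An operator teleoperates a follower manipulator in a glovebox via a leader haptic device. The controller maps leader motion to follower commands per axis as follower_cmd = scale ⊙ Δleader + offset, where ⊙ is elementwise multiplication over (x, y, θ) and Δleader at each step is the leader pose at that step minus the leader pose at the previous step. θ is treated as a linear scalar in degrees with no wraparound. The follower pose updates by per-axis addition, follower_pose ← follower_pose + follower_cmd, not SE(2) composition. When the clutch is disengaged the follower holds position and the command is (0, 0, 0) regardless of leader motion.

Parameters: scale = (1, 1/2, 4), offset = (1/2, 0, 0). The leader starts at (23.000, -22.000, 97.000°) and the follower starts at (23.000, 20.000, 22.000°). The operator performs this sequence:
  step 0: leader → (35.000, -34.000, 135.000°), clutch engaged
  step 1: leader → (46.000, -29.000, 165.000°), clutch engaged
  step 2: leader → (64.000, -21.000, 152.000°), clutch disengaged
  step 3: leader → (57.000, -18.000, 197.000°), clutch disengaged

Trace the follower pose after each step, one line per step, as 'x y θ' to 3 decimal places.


35.500 14.000 174.000
47.000 16.500 294.000
47.000 16.500 294.000
47.000 16.500 294.000

step 0: Δleader=(12.000, -12.000, 38.000°), engaged; cmd=(12.500, -6.000, 152.000°) → follower=(35.500, 14.000, 174.000°)
step 1: Δleader=(11.000, 5.000, 30.000°), engaged; cmd=(11.500, 2.500, 120.000°) → follower=(47.000, 16.500, 294.000°)
step 2: Δleader=(18.000, 8.000, -13.000°), disengaged; cmd=(0,0,0) → follower holds at (47.000, 16.500, 294.000°)
step 3: Δleader=(-7.000, 3.000, 45.000°), disengaged; cmd=(0,0,0) → follower holds at (47.000, 16.500, 294.000°)


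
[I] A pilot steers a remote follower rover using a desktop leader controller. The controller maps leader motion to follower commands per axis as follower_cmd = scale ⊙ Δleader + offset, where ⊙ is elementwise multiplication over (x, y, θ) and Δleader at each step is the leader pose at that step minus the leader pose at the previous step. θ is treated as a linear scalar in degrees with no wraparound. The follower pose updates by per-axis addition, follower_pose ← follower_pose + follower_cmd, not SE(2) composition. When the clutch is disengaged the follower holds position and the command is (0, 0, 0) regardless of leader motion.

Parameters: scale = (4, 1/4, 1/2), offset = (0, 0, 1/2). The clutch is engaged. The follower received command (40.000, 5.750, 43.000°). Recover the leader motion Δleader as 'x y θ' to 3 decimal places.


axis x: (40.000 − 0) / (4) = 10.000
axis y: (5.750 − 0) / (1/4) = 23.000
axis θ: (43.000 − 1/2) / (1/2) = 85.000

10.000 23.000 85.000


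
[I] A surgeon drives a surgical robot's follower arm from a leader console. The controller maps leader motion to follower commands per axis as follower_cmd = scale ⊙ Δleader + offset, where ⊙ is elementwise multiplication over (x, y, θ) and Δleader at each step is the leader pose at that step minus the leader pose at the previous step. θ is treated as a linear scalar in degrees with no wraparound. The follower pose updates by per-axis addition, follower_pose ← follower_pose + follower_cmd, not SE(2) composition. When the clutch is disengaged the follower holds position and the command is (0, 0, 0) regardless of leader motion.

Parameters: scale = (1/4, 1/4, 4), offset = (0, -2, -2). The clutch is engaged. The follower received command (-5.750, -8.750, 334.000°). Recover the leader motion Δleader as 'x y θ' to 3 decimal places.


-23.000 -27.000 84.000

axis x: (-5.750 − 0) / (1/4) = -23.000
axis y: (-8.750 − -2) / (1/4) = -27.000
axis θ: (334.000 − -2) / (4) = 84.000


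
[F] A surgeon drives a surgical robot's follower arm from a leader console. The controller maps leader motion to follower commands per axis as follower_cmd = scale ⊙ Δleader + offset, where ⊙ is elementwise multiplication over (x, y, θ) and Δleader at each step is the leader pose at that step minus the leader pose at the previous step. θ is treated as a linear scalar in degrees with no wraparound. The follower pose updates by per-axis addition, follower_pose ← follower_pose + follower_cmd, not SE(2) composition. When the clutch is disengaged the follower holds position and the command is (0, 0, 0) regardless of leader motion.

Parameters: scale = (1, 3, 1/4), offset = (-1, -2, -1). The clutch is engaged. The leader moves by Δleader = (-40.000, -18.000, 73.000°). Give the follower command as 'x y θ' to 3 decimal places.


axis x: 1·-40.000 + -1 = -41.000
axis y: 3·-18.000 + -2 = -56.000
axis θ: 1/4·73.000 + -1 = 17.250

-41.000 -56.000 17.250


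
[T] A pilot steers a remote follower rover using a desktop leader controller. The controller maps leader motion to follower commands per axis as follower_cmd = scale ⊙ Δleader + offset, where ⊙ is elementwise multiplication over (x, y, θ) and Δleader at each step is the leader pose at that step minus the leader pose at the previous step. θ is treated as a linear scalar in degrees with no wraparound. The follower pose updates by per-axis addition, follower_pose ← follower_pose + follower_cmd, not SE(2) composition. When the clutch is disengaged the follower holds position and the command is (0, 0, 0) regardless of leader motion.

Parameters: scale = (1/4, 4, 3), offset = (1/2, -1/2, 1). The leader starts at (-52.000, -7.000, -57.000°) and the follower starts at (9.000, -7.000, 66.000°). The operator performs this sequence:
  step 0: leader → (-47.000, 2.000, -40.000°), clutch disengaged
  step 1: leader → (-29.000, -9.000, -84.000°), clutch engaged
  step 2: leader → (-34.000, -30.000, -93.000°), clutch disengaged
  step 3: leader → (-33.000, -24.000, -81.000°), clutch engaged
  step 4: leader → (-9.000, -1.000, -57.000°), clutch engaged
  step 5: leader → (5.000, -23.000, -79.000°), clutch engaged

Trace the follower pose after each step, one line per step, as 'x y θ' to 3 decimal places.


9.000 -7.000 66.000
14.000 -51.500 -65.000
14.000 -51.500 -65.000
14.750 -28.000 -28.000
21.250 63.500 45.000
25.250 -25.000 -20.000

step 0: Δleader=(5.000, 9.000, 17.000°), disengaged; cmd=(0,0,0) → follower holds at (9.000, -7.000, 66.000°)
step 1: Δleader=(18.000, -11.000, -44.000°), engaged; cmd=(5.000, -44.500, -131.000°) → follower=(14.000, -51.500, -65.000°)
step 2: Δleader=(-5.000, -21.000, -9.000°), disengaged; cmd=(0,0,0) → follower holds at (14.000, -51.500, -65.000°)
step 3: Δleader=(1.000, 6.000, 12.000°), engaged; cmd=(0.750, 23.500, 37.000°) → follower=(14.750, -28.000, -28.000°)
step 4: Δleader=(24.000, 23.000, 24.000°), engaged; cmd=(6.500, 91.500, 73.000°) → follower=(21.250, 63.500, 45.000°)
step 5: Δleader=(14.000, -22.000, -22.000°), engaged; cmd=(4.000, -88.500, -65.000°) → follower=(25.250, -25.000, -20.000°)


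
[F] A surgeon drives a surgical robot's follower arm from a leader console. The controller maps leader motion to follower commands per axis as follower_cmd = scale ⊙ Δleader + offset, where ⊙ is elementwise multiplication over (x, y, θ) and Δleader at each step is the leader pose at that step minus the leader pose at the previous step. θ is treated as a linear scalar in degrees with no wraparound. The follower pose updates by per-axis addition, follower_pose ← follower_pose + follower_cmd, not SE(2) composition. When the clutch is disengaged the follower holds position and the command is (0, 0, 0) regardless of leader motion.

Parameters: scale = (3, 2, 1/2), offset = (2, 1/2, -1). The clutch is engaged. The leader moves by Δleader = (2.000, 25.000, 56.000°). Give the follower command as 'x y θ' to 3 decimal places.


8.000 50.500 27.000

axis x: 3·2.000 + 2 = 8.000
axis y: 2·25.000 + 1/2 = 50.500
axis θ: 1/2·56.000 + -1 = 27.000


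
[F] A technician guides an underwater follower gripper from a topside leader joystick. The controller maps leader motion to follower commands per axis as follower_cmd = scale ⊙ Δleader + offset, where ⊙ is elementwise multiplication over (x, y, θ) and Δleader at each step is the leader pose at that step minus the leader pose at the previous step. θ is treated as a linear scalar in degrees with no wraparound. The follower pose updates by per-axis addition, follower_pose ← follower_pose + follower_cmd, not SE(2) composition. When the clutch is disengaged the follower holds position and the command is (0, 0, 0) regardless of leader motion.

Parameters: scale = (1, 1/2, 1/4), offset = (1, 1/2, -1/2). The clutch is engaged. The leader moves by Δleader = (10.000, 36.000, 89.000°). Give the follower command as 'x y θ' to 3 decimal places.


axis x: 1·10.000 + 1 = 11.000
axis y: 1/2·36.000 + 1/2 = 18.500
axis θ: 1/4·89.000 + -1/2 = 21.750

11.000 18.500 21.750


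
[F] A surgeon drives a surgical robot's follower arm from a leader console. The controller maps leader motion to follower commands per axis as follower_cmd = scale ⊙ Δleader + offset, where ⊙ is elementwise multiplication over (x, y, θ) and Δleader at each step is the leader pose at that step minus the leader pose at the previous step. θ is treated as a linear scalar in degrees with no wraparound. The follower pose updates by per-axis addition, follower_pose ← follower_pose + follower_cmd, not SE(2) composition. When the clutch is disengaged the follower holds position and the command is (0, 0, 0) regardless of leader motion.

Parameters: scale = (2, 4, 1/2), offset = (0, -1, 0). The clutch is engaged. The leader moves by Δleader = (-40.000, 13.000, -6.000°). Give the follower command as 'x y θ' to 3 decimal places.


-80.000 51.000 -3.000

axis x: 2·-40.000 + 0 = -80.000
axis y: 4·13.000 + -1 = 51.000
axis θ: 1/2·-6.000 + 0 = -3.000


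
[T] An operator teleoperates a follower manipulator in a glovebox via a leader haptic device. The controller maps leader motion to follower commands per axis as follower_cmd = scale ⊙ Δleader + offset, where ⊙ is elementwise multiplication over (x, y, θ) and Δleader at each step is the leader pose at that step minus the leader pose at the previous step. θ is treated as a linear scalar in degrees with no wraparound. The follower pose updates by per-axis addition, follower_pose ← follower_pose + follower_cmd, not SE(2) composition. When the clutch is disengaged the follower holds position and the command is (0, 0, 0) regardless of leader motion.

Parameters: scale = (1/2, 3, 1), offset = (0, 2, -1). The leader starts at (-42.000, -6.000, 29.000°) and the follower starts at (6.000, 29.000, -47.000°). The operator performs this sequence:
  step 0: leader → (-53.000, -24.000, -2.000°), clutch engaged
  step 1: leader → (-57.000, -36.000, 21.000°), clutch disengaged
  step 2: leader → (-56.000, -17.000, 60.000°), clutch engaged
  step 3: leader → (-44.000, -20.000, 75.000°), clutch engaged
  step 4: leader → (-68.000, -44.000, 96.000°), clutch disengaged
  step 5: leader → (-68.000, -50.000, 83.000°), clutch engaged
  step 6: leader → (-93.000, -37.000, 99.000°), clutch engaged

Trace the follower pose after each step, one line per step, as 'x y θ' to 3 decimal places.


step 0: Δleader=(-11.000, -18.000, -31.000°), engaged; cmd=(-5.500, -52.000, -32.000°) → follower=(0.500, -23.000, -79.000°)
step 1: Δleader=(-4.000, -12.000, 23.000°), disengaged; cmd=(0,0,0) → follower holds at (0.500, -23.000, -79.000°)
step 2: Δleader=(1.000, 19.000, 39.000°), engaged; cmd=(0.500, 59.000, 38.000°) → follower=(1.000, 36.000, -41.000°)
step 3: Δleader=(12.000, -3.000, 15.000°), engaged; cmd=(6.000, -7.000, 14.000°) → follower=(7.000, 29.000, -27.000°)
step 4: Δleader=(-24.000, -24.000, 21.000°), disengaged; cmd=(0,0,0) → follower holds at (7.000, 29.000, -27.000°)
step 5: Δleader=(0.000, -6.000, -13.000°), engaged; cmd=(0.000, -16.000, -14.000°) → follower=(7.000, 13.000, -41.000°)
step 6: Δleader=(-25.000, 13.000, 16.000°), engaged; cmd=(-12.500, 41.000, 15.000°) → follower=(-5.500, 54.000, -26.000°)

0.500 -23.000 -79.000
0.500 -23.000 -79.000
1.000 36.000 -41.000
7.000 29.000 -27.000
7.000 29.000 -27.000
7.000 13.000 -41.000
-5.500 54.000 -26.000


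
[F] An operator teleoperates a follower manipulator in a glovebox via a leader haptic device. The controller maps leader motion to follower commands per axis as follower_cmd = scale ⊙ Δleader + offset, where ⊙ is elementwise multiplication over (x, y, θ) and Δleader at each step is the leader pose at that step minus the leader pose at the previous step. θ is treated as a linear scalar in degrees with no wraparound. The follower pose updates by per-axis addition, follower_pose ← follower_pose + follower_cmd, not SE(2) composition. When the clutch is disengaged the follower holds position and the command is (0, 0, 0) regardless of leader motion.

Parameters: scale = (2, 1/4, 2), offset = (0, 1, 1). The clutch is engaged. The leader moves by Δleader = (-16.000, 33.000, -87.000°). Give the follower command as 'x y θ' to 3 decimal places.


axis x: 2·-16.000 + 0 = -32.000
axis y: 1/4·33.000 + 1 = 9.250
axis θ: 2·-87.000 + 1 = -173.000

-32.000 9.250 -173.000


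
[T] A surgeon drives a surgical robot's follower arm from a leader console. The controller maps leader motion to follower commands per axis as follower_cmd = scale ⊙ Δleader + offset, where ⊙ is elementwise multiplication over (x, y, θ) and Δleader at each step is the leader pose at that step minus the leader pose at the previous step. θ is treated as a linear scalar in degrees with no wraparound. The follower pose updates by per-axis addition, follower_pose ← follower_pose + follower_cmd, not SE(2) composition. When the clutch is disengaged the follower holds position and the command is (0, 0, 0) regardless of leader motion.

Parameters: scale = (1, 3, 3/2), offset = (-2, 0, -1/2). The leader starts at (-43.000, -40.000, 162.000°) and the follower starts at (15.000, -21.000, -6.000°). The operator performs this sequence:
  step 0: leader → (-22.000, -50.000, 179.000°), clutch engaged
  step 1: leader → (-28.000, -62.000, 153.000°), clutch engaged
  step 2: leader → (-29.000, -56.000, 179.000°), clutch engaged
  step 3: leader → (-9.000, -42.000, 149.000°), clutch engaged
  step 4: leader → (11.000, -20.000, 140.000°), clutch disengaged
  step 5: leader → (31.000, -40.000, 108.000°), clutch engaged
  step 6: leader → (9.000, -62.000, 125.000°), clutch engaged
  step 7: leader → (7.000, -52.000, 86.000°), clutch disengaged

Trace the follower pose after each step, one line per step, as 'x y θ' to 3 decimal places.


34.000 -51.000 19.000
26.000 -87.000 -20.500
23.000 -69.000 18.000
41.000 -27.000 -27.500
41.000 -27.000 -27.500
59.000 -87.000 -76.000
35.000 -153.000 -51.000
35.000 -153.000 -51.000

step 0: Δleader=(21.000, -10.000, 17.000°), engaged; cmd=(19.000, -30.000, 25.000°) → follower=(34.000, -51.000, 19.000°)
step 1: Δleader=(-6.000, -12.000, -26.000°), engaged; cmd=(-8.000, -36.000, -39.500°) → follower=(26.000, -87.000, -20.500°)
step 2: Δleader=(-1.000, 6.000, 26.000°), engaged; cmd=(-3.000, 18.000, 38.500°) → follower=(23.000, -69.000, 18.000°)
step 3: Δleader=(20.000, 14.000, -30.000°), engaged; cmd=(18.000, 42.000, -45.500°) → follower=(41.000, -27.000, -27.500°)
step 4: Δleader=(20.000, 22.000, -9.000°), disengaged; cmd=(0,0,0) → follower holds at (41.000, -27.000, -27.500°)
step 5: Δleader=(20.000, -20.000, -32.000°), engaged; cmd=(18.000, -60.000, -48.500°) → follower=(59.000, -87.000, -76.000°)
step 6: Δleader=(-22.000, -22.000, 17.000°), engaged; cmd=(-24.000, -66.000, 25.000°) → follower=(35.000, -153.000, -51.000°)
step 7: Δleader=(-2.000, 10.000, -39.000°), disengaged; cmd=(0,0,0) → follower holds at (35.000, -153.000, -51.000°)


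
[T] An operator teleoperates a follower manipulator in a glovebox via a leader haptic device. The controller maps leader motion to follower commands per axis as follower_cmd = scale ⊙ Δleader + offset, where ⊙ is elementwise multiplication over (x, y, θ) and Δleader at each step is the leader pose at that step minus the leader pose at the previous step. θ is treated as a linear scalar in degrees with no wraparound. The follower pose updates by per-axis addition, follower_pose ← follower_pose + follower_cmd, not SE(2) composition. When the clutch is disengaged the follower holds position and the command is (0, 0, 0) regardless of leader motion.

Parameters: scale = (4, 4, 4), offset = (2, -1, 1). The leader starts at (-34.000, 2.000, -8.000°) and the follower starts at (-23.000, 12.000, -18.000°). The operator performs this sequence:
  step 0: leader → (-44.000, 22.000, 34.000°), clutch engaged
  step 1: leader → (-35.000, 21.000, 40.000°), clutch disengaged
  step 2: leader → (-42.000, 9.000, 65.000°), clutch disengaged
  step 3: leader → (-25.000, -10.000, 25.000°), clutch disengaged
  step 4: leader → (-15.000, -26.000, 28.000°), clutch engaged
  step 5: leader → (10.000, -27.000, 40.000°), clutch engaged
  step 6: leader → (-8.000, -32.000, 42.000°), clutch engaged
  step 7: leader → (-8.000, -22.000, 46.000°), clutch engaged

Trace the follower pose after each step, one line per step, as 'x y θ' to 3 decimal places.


step 0: Δleader=(-10.000, 20.000, 42.000°), engaged; cmd=(-38.000, 79.000, 169.000°) → follower=(-61.000, 91.000, 151.000°)
step 1: Δleader=(9.000, -1.000, 6.000°), disengaged; cmd=(0,0,0) → follower holds at (-61.000, 91.000, 151.000°)
step 2: Δleader=(-7.000, -12.000, 25.000°), disengaged; cmd=(0,0,0) → follower holds at (-61.000, 91.000, 151.000°)
step 3: Δleader=(17.000, -19.000, -40.000°), disengaged; cmd=(0,0,0) → follower holds at (-61.000, 91.000, 151.000°)
step 4: Δleader=(10.000, -16.000, 3.000°), engaged; cmd=(42.000, -65.000, 13.000°) → follower=(-19.000, 26.000, 164.000°)
step 5: Δleader=(25.000, -1.000, 12.000°), engaged; cmd=(102.000, -5.000, 49.000°) → follower=(83.000, 21.000, 213.000°)
step 6: Δleader=(-18.000, -5.000, 2.000°), engaged; cmd=(-70.000, -21.000, 9.000°) → follower=(13.000, 0.000, 222.000°)
step 7: Δleader=(0.000, 10.000, 4.000°), engaged; cmd=(2.000, 39.000, 17.000°) → follower=(15.000, 39.000, 239.000°)

-61.000 91.000 151.000
-61.000 91.000 151.000
-61.000 91.000 151.000
-61.000 91.000 151.000
-19.000 26.000 164.000
83.000 21.000 213.000
13.000 0.000 222.000
15.000 39.000 239.000


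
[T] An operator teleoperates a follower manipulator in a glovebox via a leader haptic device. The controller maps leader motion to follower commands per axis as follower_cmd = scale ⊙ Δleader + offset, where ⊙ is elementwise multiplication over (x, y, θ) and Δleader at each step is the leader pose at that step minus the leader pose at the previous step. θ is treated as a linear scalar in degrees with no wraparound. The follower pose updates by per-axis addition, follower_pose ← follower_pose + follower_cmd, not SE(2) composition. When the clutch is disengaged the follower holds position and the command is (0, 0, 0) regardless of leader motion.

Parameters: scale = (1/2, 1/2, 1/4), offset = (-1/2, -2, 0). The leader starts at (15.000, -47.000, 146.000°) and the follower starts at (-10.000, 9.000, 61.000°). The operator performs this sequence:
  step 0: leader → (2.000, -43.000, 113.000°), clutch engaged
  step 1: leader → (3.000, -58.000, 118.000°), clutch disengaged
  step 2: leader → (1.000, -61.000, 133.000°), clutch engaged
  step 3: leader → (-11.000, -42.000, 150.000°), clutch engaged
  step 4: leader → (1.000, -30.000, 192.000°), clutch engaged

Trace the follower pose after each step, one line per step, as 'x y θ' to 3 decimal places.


-17.000 9.000 52.750
-17.000 9.000 52.750
-18.500 5.500 56.500
-25.000 13.000 60.750
-19.500 17.000 71.250

step 0: Δleader=(-13.000, 4.000, -33.000°), engaged; cmd=(-7.000, 0.000, -8.250°) → follower=(-17.000, 9.000, 52.750°)
step 1: Δleader=(1.000, -15.000, 5.000°), disengaged; cmd=(0,0,0) → follower holds at (-17.000, 9.000, 52.750°)
step 2: Δleader=(-2.000, -3.000, 15.000°), engaged; cmd=(-1.500, -3.500, 3.750°) → follower=(-18.500, 5.500, 56.500°)
step 3: Δleader=(-12.000, 19.000, 17.000°), engaged; cmd=(-6.500, 7.500, 4.250°) → follower=(-25.000, 13.000, 60.750°)
step 4: Δleader=(12.000, 12.000, 42.000°), engaged; cmd=(5.500, 4.000, 10.500°) → follower=(-19.500, 17.000, 71.250°)


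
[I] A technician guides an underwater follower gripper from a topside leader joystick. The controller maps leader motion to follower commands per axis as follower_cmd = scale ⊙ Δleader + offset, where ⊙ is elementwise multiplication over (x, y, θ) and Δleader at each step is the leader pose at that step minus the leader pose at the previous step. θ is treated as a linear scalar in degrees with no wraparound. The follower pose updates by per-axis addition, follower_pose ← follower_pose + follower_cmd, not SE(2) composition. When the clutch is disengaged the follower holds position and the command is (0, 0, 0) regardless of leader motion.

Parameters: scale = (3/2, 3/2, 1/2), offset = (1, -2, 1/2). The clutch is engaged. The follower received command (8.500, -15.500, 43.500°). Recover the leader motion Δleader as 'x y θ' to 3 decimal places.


axis x: (8.500 − 1) / (3/2) = 5.000
axis y: (-15.500 − -2) / (3/2) = -9.000
axis θ: (43.500 − 1/2) / (1/2) = 86.000

5.000 -9.000 86.000


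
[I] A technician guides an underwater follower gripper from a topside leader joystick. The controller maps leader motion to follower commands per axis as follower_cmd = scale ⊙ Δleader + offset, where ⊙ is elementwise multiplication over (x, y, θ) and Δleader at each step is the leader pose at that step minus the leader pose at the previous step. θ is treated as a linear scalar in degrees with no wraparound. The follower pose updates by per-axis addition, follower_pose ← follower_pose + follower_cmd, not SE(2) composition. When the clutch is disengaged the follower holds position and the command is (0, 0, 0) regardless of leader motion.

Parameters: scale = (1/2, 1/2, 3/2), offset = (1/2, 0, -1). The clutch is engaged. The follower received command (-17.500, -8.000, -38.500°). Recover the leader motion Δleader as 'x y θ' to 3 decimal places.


axis x: (-17.500 − 1/2) / (1/2) = -36.000
axis y: (-8.000 − 0) / (1/2) = -16.000
axis θ: (-38.500 − -1) / (3/2) = -25.000

-36.000 -16.000 -25.000


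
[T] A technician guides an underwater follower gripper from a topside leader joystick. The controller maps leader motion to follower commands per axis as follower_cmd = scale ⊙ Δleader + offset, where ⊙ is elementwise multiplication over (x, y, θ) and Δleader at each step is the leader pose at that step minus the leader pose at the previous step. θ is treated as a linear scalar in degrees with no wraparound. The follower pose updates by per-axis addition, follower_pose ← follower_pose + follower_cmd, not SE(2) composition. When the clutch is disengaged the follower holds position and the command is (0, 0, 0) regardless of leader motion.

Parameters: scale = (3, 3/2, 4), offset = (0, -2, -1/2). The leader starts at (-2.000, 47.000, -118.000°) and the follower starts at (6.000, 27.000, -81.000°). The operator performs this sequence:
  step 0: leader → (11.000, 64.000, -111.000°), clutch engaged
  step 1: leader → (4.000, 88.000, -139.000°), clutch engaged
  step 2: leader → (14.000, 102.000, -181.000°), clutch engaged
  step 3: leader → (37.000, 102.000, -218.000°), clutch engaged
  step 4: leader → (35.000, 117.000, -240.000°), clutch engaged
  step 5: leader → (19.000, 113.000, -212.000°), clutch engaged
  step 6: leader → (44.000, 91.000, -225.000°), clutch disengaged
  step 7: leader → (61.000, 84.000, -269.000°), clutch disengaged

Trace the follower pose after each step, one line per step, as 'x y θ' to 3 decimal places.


step 0: Δleader=(13.000, 17.000, 7.000°), engaged; cmd=(39.000, 23.500, 27.500°) → follower=(45.000, 50.500, -53.500°)
step 1: Δleader=(-7.000, 24.000, -28.000°), engaged; cmd=(-21.000, 34.000, -112.500°) → follower=(24.000, 84.500, -166.000°)
step 2: Δleader=(10.000, 14.000, -42.000°), engaged; cmd=(30.000, 19.000, -168.500°) → follower=(54.000, 103.500, -334.500°)
step 3: Δleader=(23.000, 0.000, -37.000°), engaged; cmd=(69.000, -2.000, -148.500°) → follower=(123.000, 101.500, -483.000°)
step 4: Δleader=(-2.000, 15.000, -22.000°), engaged; cmd=(-6.000, 20.500, -88.500°) → follower=(117.000, 122.000, -571.500°)
step 5: Δleader=(-16.000, -4.000, 28.000°), engaged; cmd=(-48.000, -8.000, 111.500°) → follower=(69.000, 114.000, -460.000°)
step 6: Δleader=(25.000, -22.000, -13.000°), disengaged; cmd=(0,0,0) → follower holds at (69.000, 114.000, -460.000°)
step 7: Δleader=(17.000, -7.000, -44.000°), disengaged; cmd=(0,0,0) → follower holds at (69.000, 114.000, -460.000°)

45.000 50.500 -53.500
24.000 84.500 -166.000
54.000 103.500 -334.500
123.000 101.500 -483.000
117.000 122.000 -571.500
69.000 114.000 -460.000
69.000 114.000 -460.000
69.000 114.000 -460.000


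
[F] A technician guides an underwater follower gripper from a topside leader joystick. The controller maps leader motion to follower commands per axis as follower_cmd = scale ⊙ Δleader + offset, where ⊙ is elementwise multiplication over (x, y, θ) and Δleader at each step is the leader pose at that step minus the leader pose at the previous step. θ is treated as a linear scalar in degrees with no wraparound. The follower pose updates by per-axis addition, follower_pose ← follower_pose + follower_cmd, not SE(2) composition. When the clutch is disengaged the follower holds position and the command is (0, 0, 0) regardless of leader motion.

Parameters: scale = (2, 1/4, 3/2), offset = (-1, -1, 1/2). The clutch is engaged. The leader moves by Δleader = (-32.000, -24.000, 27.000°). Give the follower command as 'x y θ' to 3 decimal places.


axis x: 2·-32.000 + -1 = -65.000
axis y: 1/4·-24.000 + -1 = -7.000
axis θ: 3/2·27.000 + 1/2 = 41.000

-65.000 -7.000 41.000


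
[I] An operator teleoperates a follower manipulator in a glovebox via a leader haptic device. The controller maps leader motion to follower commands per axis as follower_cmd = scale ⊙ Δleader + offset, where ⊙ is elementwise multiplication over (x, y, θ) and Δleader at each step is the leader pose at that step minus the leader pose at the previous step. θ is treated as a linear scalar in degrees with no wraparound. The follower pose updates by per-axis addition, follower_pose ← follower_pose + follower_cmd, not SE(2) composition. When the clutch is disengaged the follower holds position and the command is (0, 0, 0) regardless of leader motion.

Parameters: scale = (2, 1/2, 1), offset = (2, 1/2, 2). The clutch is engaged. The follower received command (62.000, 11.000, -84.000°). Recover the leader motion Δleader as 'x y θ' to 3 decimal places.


axis x: (62.000 − 2) / (2) = 30.000
axis y: (11.000 − 1/2) / (1/2) = 21.000
axis θ: (-84.000 − 2) / (1) = -86.000

30.000 21.000 -86.000


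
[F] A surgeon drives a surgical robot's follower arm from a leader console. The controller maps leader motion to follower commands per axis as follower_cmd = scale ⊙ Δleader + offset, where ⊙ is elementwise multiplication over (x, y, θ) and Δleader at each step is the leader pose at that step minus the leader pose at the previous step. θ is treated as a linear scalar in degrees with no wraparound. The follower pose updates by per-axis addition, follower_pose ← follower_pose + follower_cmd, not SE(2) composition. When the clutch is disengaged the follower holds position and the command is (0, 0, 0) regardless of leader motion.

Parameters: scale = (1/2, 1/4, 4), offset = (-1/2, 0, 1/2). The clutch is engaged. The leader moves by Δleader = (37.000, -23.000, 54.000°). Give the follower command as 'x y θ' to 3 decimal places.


axis x: 1/2·37.000 + -1/2 = 18.000
axis y: 1/4·-23.000 + 0 = -5.750
axis θ: 4·54.000 + 1/2 = 216.500

18.000 -5.750 216.500
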